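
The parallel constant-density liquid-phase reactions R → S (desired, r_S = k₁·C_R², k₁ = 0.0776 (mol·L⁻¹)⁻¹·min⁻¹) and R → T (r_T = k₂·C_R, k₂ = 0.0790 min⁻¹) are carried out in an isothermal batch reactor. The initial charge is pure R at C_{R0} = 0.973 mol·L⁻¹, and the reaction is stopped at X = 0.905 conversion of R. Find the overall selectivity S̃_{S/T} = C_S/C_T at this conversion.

C_R = C_{R0}(1−X) = 0.09243 mol·L⁻¹.
Along a PFR/batch, dC_T/dC_R = −r_T/(r_S+r_T) = −k₂/(k₂+k₁·C_R).
Integrating from C_{R0} to C_R: C_T = (0.0790/0.0776)·ln[(0.0790+0.0776·0.973)/(0.0790+0.0776·0.0924)] = 1.018·ln(0.1545/0.08617) = 0.5944 mol·L⁻¹.
Then C_S = (C_{R0}−C_R) − C_T = 0.8806 − 0.5944 = 0.2862 mol·L⁻¹.
S̃_{S/T} = C_S/C_T = 0.2862/0.5944 = 0.481.

0.481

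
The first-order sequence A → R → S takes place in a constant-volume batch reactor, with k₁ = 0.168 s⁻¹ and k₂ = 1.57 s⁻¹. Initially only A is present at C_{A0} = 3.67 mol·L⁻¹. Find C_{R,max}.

Evaluating C_R at t_opt = ln(k₂/k₁)/(k₂−k₁) gives C_{R,max}/C_{A0} = (k₁/k₂)^[k₂/(k₂−k₁)].
= (0.168/1.57)^(1.57/(1.57−0.168)) = (0.1070)^(1.120) = 0.08187.
C_{R,max} = 0.08187×3.67 = 0.300 mol·L⁻¹.

0.300 mol·L⁻¹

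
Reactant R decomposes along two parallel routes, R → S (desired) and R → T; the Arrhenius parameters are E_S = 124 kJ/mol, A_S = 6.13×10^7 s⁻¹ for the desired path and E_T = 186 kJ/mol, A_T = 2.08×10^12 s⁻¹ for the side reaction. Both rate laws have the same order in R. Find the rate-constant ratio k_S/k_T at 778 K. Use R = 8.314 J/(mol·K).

0.429

With equal orders, S_{S/T} = k_S/k_T = (A_S/A_T)·exp[(E_T−E_S)/(RT)].
(E_T−E_S)/(RT) = (186−124)×10³/(8.314×778) = 62000/6468 = 9.585.
k_S/k_T = (6.13×10^7/2.08×10^12)·exp(9.585) = 2.947×10^-5 × 14548 = 0.429.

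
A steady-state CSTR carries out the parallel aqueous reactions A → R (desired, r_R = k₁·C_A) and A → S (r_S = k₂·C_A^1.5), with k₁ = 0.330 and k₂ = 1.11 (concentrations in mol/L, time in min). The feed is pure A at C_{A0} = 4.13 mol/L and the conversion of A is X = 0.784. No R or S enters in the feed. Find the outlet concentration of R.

Exit C_A = C_{A0}(1−X) = 4.13×0.216 = 0.8921 mol/L.
In a CSTR the entire volume is at exit conditions, so r_R = 0.330×0.8921 = 0.2944 and r_S = 1.11×0.8921^1.5 = 0.9353.
Fraction of consumed A going to R: r_R/(r_R+r_S) = 0.2394.
C_R = 0.2394·C_{A0}·X = 0.2394×4.13×0.784 = 0.775 mol/L.

0.775 mol/L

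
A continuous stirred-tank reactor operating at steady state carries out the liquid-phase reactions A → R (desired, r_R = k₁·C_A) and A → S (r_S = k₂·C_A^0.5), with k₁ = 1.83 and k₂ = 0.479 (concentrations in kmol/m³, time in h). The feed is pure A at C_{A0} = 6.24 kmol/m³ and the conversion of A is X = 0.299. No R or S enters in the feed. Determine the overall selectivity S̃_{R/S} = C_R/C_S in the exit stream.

7.99

Exit C_A = C_{A0}(1−X) = 6.24×0.701 = 4.374 kmol/m³.
Rates in a CSTR are evaluated at the outlet concentration: r_R = 1.83×4.374 = 8.005, r_S = 0.479×4.374^0.5 = 1.002.
Overall selectivity = C_R/C_S = r_Rτ/(r_Sτ) = r_R/r_S = 7.99.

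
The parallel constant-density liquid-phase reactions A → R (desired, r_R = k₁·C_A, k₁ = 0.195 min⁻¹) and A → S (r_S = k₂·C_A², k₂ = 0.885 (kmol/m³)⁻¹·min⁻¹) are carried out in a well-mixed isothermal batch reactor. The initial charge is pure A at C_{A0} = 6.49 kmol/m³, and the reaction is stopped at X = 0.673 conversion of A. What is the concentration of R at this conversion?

C_A = C_{A0}(1−X) = 2.122 kmol/m³.
Along a PFR/batch, dC_R/dC_A = −r_R/(r_R+r_S) = −k₁/(k₁+k₂·C_A).
Integrating from C_{A0} to C_A: C_R = (0.195/0.885)·ln[(0.195+0.885·6.49)/(0.195+0.885·2.12)] = 0.2203·ln(5.939/2.073) = 0.2319 kmol/m³.

0.232 kmol/m³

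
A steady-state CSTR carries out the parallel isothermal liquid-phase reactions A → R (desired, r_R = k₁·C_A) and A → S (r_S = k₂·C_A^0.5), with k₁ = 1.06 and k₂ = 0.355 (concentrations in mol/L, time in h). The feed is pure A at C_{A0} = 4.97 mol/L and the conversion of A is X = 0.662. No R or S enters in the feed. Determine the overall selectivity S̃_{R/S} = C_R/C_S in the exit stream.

3.87

Exit C_A = C_{A0}(1−X) = 4.97×0.338 = 1.680 mol/L.
In a CSTR the entire volume is at exit conditions, so r_R = 1.06×1.680 = 1.781 and r_S = 0.355×1.680^0.5 = 0.4601.
Overall selectivity = C_R/C_S = r_Rτ/(r_Sτ) = r_R/r_S = 3.87.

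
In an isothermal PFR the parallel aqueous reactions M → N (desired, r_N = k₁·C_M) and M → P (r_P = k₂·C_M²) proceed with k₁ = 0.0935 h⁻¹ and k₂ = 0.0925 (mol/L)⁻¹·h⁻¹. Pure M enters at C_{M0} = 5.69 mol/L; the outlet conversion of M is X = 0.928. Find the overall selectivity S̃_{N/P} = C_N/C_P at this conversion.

C_M = C_{M0}(1−X) = 0.4097 mol/L.
Along a PFR/batch, dC_N/dC_M = −r_N/(r_N+r_P) = −k₁/(k₁+k₂·C_M).
Integrating from C_{M0} to C_M: C_N = (0.0935/0.0925)·ln[(0.0935+0.0925·5.69)/(0.0935+0.0925·0.410)] = 1.011·ln(0.6198/0.1314) = 1.568 mol/L.
C_P = (C_{M0}−C_M)−C_N = 3.712 mol/L; S̃_{N/P} = 1.568/3.712 = 0.422.

0.422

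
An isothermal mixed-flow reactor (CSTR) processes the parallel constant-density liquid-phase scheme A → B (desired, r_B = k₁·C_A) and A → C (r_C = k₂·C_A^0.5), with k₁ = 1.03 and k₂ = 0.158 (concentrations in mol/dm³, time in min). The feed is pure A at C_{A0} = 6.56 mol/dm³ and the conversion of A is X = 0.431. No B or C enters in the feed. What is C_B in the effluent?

Exit C_A = C_{A0}(1−X) = 6.56×0.569 = 3.733 mol/dm³.
Rates in a CSTR are evaluated at the outlet concentration: r_B = 1.03×3.733 = 3.845, r_C = 0.158×3.733^0.5 = 0.3053.
Fraction of consumed A going to B: r_B/(r_B+r_C) = 0.9264.
C_B = 0.9264·C_{A0}·X = 0.9264×6.56×0.431 = 2.62 mol/dm³.

2.62 mol/dm³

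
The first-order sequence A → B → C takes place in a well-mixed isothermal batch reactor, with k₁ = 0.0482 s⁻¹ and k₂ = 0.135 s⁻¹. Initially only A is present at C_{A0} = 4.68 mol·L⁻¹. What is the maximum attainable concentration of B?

Evaluating C_B at t_opt = ln(k₂/k₁)/(k₂−k₁) gives C_{B,max}/C_{A0} = (k₁/k₂)^[k₂/(k₂−k₁)].
= (0.0482/0.135)^(0.135/(0.135−0.0482)) = (0.3570)^(1.555) = 0.2015.
C_{B,max} = 0.2015×4.68 = 0.943 mol·L⁻¹.

0.943 mol·L⁻¹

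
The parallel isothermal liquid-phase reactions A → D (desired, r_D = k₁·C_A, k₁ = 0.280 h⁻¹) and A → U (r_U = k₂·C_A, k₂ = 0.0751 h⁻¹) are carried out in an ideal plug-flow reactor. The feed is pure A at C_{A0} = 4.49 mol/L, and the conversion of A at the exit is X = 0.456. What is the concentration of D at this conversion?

C_A = C_{A0}(1−X) = 2.443 mol/L.
Both paths are first order in A, so the instantaneous fraction to D is constant: dC_D/d(−C_A) = k₁/(k₁+k₂) = 0.7885.
C_D = 0.7885·(C_{A0}−C_A) = 0.7885×2.047 = 1.61 mol/L.

1.61 mol/L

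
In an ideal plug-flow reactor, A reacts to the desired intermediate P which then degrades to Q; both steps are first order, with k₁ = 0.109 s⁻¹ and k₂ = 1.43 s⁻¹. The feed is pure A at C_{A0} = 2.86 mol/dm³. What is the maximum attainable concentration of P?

0.176 mol/dm³

Evaluating C_P at τ_opt = ln(k₂/k₁)/(k₂−k₁) gives C_{P,max}/C_{A0} = (k₁/k₂)^[k₂/(k₂−k₁)].
= (0.109/1.43)^(1.43/(1.43−0.109)) = (0.07622)^(1.083) = 0.06164.
C_{P,max} = 0.06164×2.86 = 0.176 mol/dm³.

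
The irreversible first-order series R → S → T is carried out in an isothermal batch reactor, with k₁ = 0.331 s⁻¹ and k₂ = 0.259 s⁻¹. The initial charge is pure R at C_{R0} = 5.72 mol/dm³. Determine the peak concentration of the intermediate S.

Evaluating C_S at t_opt = ln(k₂/k₁)/(k₂−k₁) gives C_{S,max}/C_{R0} = (k₁/k₂)^[k₂/(k₂−k₁)].
= (0.331/0.259)^(0.259/(0.259−0.331)) = (1.278)^(-3.597) = 0.4138.
C_{S,max} = 0.4138×5.72 = 2.37 mol/dm³.

2.37 mol/dm³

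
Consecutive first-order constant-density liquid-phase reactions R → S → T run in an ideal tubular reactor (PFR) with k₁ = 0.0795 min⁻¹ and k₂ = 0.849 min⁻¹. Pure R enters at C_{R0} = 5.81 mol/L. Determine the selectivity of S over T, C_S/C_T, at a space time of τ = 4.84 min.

0.274

Solving the coupled first-order balances gives C_S(τ) = [k₁/(k₂−k₁)]·C_{R0}·(e^(−k₁τ) − e^(−k₂τ)).
e^(−k₁τ) = e^(−0.0795×4.84) = e^(−0.3848) = 0.6806; e^(−k₂τ) = e^(−4.109) = 0.01642.
C_S = 0.0795×5.81/(0.849−0.0795) × (0.6806−0.01642) = 0.6003×0.6642 = 0.3987 mol/L.
C_R = C_{R0}e^(−k₁τ) = 3.954 mol/L, so C_T = C_{R0}−C_R−C_S = 1.457 mol/L; C_S/C_T = 0.274.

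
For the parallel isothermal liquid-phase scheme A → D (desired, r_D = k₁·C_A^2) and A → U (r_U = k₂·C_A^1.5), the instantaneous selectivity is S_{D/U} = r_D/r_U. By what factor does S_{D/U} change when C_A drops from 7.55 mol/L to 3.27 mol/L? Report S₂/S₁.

0.658

S_{D/U} = (k₁/k₂)·C_A^0.5, so S₂/S₁ = (C_{A,2}/C_{A,1})^0.5.
= (3.27/7.55)^0.5 = (0.4331)^0.5 = 0.658.
Selectivity toward D falls as C_A falls — high-concentration operation is favoured.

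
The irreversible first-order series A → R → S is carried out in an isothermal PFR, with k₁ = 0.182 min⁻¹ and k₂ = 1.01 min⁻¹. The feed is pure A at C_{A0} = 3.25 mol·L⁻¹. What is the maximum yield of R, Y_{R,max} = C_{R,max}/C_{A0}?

0.124

Evaluating C_R at τ_opt = ln(k₂/k₁)/(k₂−k₁) gives C_{R,max}/C_{A0} = (k₁/k₂)^[k₂/(k₂−k₁)].
= (0.182/1.01)^(1.01/(1.01−0.182)) = (0.1802)^(1.220) = 0.1236.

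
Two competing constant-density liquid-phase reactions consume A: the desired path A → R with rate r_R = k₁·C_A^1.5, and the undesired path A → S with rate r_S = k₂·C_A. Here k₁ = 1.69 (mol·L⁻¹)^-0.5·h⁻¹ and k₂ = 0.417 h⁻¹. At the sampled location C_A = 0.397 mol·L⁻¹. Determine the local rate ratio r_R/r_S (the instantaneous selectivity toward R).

S_{R/S} = r_R/r_S = (k₁·C_A^1.5)/(k₂·C_A) = (k₁/k₂)·C_A^0.5.
= (1.69×0.3970^1.5) / (0.417×0.3970) = 0.4227/0.1655 = 2.55.
Since the desired path is higher order in A, keeping C_A high (PFR or concentrated feed) favours R.

2.55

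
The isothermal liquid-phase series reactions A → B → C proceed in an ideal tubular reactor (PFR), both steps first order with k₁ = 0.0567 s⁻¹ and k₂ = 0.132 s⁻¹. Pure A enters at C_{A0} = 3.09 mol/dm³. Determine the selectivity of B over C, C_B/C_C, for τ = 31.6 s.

Solving the coupled first-order balances gives C_B(τ) = [k₁/(k₂−k₁)]·C_{A0}·(e^(−k₁τ) − e^(−k₂τ)).
e^(−k₁τ) = e^(−0.0567×31.6) = e^(−1.792) = 0.1667; e^(−k₂τ) = e^(−4.171) = 0.01543.
C_B = 0.0567×3.09/(0.132−0.0567) × (0.1667−0.01543) = 2.327×0.1512 = 0.3519 mol/dm³.
C_A = C_{A0}e^(−k₁τ) = 0.5150 mol/dm³, so C_C = C_{A0}−C_A−C_B = 2.223 mol/dm³; C_B/C_C = 0.158.

0.158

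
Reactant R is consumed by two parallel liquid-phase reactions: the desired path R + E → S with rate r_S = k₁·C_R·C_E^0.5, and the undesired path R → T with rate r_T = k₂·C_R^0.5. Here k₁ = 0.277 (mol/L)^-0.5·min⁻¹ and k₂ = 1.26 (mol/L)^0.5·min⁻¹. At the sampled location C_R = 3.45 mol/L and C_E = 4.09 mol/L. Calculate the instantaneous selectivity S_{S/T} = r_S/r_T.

S_{S/T} = r_S/r_T = (k₁·C_R·C_E^0.5)/(k₂·C_R^0.5) = (k₁/k₂)·C_R^0.5·C_E^0.5.
= (0.277×3.450×4.090^0.5) / (1.26×3.450^0.5) = 1.933/2.340 = 0.826.

0.826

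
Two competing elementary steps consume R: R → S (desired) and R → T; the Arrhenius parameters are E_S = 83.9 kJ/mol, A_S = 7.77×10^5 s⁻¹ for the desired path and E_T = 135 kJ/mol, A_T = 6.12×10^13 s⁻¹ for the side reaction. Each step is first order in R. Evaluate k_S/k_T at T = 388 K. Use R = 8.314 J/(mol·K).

0.0962

k_S/k_T = (A_S/A_T)·exp[−(E_S−E_T)/(RT)] = (A_S/A_T)·exp[(E_T−E_S)/(RT)].
(E_T−E_S)/(RT) = (135−83.9)×10³/(8.314×388) = 51100/3226 = 15.84.
k_S/k_T = (7.77×10^5/6.12×10^13)·exp(15.84) = 1.270×10^-8 × 7.579×10^6 = 0.0962.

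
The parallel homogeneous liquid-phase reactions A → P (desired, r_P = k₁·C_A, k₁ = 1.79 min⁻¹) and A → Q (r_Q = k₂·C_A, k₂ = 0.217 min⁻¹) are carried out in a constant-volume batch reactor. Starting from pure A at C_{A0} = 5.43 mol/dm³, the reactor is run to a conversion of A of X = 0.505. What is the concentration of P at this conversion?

2.45 mol/dm³

C_A = C_{A0}(1−X) = 2.688 mol/dm³.
Both paths are first order in A, so the instantaneous fraction to P is constant: dC_P/d(−C_A) = k₁/(k₁+k₂) = 0.8919.
C_P = 0.8919·(C_{A0}−C_A) = 0.8919×2.742 = 2.45 mol/dm³.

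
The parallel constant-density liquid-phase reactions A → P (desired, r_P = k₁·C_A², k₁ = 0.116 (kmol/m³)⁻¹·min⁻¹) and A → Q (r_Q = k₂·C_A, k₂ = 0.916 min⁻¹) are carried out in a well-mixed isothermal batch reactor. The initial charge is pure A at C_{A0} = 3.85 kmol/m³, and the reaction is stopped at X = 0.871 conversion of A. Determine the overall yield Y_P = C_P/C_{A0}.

0.182

C_A = C_{A0}(1−X) = 0.4967 kmol/m³.
Along a PFR/batch, dC_Q/dC_A = −r_Q/(r_P+r_Q) = −k₂/(k₂+k₁·C_A).
Integrating from C_{A0} to C_A: C_Q = (0.916/0.116)·ln[(0.916+0.116·3.85)/(0.916+0.116·0.497)] = 7.897·ln(1.363/0.9736) = 2.654 kmol/m³.
Then C_P = (C_{A0}−C_A) − C_Q = 3.353 − 2.654 = 0.6990 kmol/m³.
Y_P = C_P/C_{A0} = 0.6990/3.85 = 0.182.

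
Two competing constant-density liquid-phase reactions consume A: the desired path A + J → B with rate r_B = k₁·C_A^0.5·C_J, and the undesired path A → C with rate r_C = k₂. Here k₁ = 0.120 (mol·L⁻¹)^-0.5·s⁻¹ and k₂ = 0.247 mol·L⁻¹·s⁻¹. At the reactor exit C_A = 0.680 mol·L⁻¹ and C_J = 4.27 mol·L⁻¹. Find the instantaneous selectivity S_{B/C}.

S_{B/C} = r_B/r_C = (k₁·C_A^0.5·C_J)/(k₂) = (k₁/k₂)·C_A^0.5·C_J.
= (0.120×0.6800^0.5×4.270) / (0.247) = 0.4225/0.2470 = 1.71.

1.71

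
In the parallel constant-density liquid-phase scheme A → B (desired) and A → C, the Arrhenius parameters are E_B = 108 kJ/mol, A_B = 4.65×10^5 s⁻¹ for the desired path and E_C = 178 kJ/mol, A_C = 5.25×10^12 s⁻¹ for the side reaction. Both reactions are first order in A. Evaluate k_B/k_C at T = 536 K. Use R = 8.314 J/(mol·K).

0.588

With equal orders, S_{B/C} = k_B/k_C = (A_B/A_C)·exp[(E_C−E_B)/(RT)].
(E_C−E_B)/(RT) = (178−108)×10³/(8.314×536) = 70000/4456 = 15.71.
k_B/k_C = (4.65×10^5/5.25×10^12)·exp(15.71) = 8.857×10^-8 × 6.636×10^6 = 0.588.
Since E_B < E_C, lowering the temperature improves selectivity toward B.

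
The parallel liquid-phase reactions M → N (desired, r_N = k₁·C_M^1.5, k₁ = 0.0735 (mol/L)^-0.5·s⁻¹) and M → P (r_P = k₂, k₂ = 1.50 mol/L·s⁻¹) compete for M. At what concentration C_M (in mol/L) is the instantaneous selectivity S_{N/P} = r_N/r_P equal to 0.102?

S_{N/P} = (k₁/k₂)·C_M^1.5 ⇒ C_M = (S·k₂/k₁)^(1/1.5).
= (0.102×1.50/0.0735)^(0.6667) = (2.082)^(0.6667) = 1.63 mol/L.

1.63 mol/L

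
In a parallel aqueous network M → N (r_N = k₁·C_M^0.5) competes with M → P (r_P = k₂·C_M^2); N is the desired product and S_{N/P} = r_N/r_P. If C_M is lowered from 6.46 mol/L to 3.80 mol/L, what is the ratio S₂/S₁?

2.22

S_{N/P} = (k₁/k₂)·C_M^-1.5, so S₂/S₁ = (C_{M,2}/C_{M,1})^-1.5.
= (3.80/6.46)^(-1.5) = (0.5882)^(-1.5) = 2.22.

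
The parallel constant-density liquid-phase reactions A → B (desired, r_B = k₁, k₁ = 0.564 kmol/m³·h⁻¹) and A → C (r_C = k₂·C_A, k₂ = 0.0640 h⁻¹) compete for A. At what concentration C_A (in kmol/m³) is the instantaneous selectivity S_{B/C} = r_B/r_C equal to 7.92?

1.11 kmol/m³

S_{B/C} = (k₁/k₂)·C_A⁻¹ ⇒ C_A = (S·k₂/k₁)^(-1).
= (7.92×0.0640/0.564)^(-1) = (0.8987)^(-1) = 1.11 kmol/m³.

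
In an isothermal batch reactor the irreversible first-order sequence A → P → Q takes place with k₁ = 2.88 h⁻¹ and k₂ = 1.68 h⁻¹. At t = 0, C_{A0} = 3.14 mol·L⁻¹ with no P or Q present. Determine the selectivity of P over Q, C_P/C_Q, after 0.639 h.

1.09

For first-order series with pure A initially, C_P(t) = k₁C_{A0}/(k₂−k₁)·(e^(−k₁t) − e^(−k₂t)).
e^(−k₁t) = e^(−2.88×0.639) = e^(−1.840) = 0.1588; e^(−k₂t) = e^(−1.074) = 0.3418.
C_P = 2.88×3.14/(1.68−2.88) × (0.1588−0.3418) = (-7.536)×(-0.1830) = 1.379 mol·L⁻¹.
C_A = C_{A0}e^(−k₁t) = 0.4985 mol·L⁻¹, so C_Q = C_{A0}−C_A−C_P = 1.262 mol·L⁻¹; C_P/C_Q = 1.09.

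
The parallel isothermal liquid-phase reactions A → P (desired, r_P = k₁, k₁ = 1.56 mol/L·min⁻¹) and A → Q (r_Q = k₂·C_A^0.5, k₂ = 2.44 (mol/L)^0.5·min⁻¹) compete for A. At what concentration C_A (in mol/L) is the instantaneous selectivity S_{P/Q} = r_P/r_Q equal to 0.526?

S_{P/Q} = (k₁/k₂)·C_A^-0.5 ⇒ C_A = (S·k₂/k₁)^(-2).
= (0.526×2.44/1.56)^(-2) = (0.8227)^(-2) = 1.48 mol/L.

1.48 mol/L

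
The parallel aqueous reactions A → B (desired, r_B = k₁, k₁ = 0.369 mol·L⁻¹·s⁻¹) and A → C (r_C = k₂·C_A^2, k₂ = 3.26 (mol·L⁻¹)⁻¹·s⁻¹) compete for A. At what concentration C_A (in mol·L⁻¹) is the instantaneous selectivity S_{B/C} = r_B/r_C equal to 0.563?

S_{B/C} = (k₁/k₂)·C_A^-2 ⇒ C_A = (S·k₂/k₁)^(-0.5).
= (0.563×3.26/0.369)^(-0.5) = (4.974)^(-0.5) = 0.448 mol·L⁻¹.

0.448 mol·L⁻¹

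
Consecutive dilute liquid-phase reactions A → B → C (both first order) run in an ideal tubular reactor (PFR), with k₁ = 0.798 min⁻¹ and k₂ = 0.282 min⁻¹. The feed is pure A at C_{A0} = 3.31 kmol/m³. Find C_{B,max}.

Evaluating C_B at τ_opt = ln(k₂/k₁)/(k₂−k₁) gives C_{B,max}/C_{A0} = (k₁/k₂)^[k₂/(k₂−k₁)].
= (0.798/0.282)^(0.282/(0.282−0.798)) = (2.830)^(-0.5465) = 0.5664.
C_{B,max} = 0.5664×3.31 = 1.87 kmol/m³.

1.87 kmol/m³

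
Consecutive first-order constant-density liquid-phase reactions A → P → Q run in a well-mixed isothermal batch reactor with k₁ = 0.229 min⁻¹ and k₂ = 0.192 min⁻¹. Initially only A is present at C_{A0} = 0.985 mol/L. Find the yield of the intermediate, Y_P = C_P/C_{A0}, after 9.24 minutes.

For first-order series with pure A initially, C_P(t) = k₁C_{A0}/(k₂−k₁)·(e^(−k₁t) − e^(−k₂t)).
e^(−k₁t) = e^(−0.229×9.24) = e^(−2.116) = 0.1205; e^(−k₂t) = e^(−1.774) = 0.1696.
C_P = 0.229×0.985/(0.192−0.229) × (0.1205−0.1696) = (-6.096)×(-0.04912) = 0.2995 mol/L.
Y_P = C_P/C_{A0} = 0.2995/0.985 = 0.304.

0.304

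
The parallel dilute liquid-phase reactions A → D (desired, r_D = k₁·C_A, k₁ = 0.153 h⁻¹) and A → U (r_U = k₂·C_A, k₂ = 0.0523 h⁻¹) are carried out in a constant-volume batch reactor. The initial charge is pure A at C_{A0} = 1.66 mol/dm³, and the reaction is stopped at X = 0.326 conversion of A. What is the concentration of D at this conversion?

C_A = C_{A0}(1−X) = 1.119 mol/dm³.
Both paths are first order in A, so the instantaneous fraction to D is constant: dC_D/d(−C_A) = k₁/(k₁+k₂) = 0.7453.
C_D = 0.7453·(C_{A0}−C_A) = 0.7453×0.5412 = 0.403 mol/dm³.

0.403 mol/dm³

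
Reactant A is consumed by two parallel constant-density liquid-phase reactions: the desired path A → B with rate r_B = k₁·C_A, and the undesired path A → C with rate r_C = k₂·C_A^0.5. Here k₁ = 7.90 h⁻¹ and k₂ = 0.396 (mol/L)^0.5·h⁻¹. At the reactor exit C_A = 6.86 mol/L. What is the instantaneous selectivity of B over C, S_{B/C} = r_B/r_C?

S_{B/C} = r_B/r_C = (k₁·C_A)/(k₂·C_A^0.5) = (k₁/k₂)·C_A^0.5.
= (7.90×6.860) / (0.396×6.860^0.5) = 54.19/1.037 = 52.3.
Since the desired path is higher order in A, keeping C_A high (PFR or concentrated feed) favours B.

52.3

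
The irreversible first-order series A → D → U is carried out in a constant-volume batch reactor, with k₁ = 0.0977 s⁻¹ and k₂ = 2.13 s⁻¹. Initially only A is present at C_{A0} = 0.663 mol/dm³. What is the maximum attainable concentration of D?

Evaluating C_D at t_opt = ln(k₂/k₁)/(k₂−k₁) gives C_{D,max}/C_{A0} = (k₁/k₂)^[k₂/(k₂−k₁)].
= (0.0977/2.13)^(2.13/(2.13−0.0977)) = (0.04587)^(1.048) = 0.03955.
C_{D,max} = 0.03955×0.663 = 0.0262 mol/dm³.

0.0262 mol/dm³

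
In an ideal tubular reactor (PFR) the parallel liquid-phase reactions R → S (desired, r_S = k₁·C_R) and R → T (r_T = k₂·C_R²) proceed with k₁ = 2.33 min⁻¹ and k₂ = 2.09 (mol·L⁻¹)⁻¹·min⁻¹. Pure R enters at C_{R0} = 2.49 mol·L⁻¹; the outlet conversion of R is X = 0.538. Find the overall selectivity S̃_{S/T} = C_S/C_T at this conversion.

C_R = C_{R0}(1−X) = 1.150 mol·L⁻¹.
Along a PFR/batch, dC_S/dC_R = −r_S/(r_S+r_T) = −k₁/(k₁+k₂·C_R).
Integrating from C_{R0} to C_R: C_S = (2.33/2.09)·ln[(2.33+2.09·2.49)/(2.33+2.09·1.15)] = 1.115·ln(7.534/4.734) = 0.5180 mol·L⁻¹.
C_T = (C_{R0}−C_R)−C_S = 0.8217 mol·L⁻¹; S̃_{S/T} = 0.5180/0.8217 = 0.630.

0.630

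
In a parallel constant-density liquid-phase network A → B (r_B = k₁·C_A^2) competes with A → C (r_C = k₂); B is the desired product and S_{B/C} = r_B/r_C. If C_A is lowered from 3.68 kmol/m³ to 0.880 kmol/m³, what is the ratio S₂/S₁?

0.0572

S_{B/C} = (k₁/k₂)·C_A^2, so S₂/S₁ = (C_{A,2}/C_{A,1})^2.
= (0.880/3.68)^2 = (0.2391)^2 = 0.0572.
Selectivity toward B falls as C_A falls — high-concentration operation is favoured.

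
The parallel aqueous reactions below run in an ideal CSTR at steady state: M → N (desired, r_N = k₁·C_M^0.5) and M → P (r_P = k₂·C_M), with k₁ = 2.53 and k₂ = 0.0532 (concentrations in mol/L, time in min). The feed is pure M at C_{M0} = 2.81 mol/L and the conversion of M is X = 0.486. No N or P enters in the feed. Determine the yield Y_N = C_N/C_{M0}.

0.474

Exit C_M = C_{M0}(1−X) = 2.81×0.514 = 1.444 mol/L.
Rates in a CSTR are evaluated at the outlet concentration: r_N = 2.53×1.444^0.5 = 3.041, r_P = 0.0532×1.444 = 0.07684.
Fraction of consumed M going to N: r_N/(r_N+r_P) = 0.9754.
C_N = 0.9754·C_{M0}·X = 0.9754×2.81×0.486 = 1.33 mol/L; Y_N = C_N/C_{M0} = 0.474.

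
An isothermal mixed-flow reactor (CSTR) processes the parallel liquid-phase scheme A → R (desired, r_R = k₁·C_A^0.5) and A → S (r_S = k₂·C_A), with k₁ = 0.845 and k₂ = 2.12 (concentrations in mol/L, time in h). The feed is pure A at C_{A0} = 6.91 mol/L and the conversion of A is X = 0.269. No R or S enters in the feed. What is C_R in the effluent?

Exit C_A = C_{A0}(1−X) = 6.91×0.731 = 5.051 mol/L.
Rates in a CSTR are evaluated at the outlet concentration: r_R = 0.845×5.051^0.5 = 1.899, r_S = 2.12×5.051 = 10.71.
Fraction of consumed A going to R: r_R/(r_R+r_S) = 0.1506.
C_R = 0.1506·C_{A0}·X = 0.1506×6.91×0.269 = 0.280 mol/L.

0.280 mol/L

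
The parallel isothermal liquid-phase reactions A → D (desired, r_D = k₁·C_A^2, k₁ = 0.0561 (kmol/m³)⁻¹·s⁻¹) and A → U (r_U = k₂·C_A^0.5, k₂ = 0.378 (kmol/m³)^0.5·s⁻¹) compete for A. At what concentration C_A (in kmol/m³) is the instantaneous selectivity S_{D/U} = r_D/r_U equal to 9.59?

S_{D/U} = (k₁/k₂)·C_A^1.5 ⇒ C_A = (S·k₂/k₁)^(1/1.5).
= (9.59×0.378/0.0561)^(0.6667) = (64.62)^(0.6667) = 16.1 kmol/m³.

16.1 kmol/m³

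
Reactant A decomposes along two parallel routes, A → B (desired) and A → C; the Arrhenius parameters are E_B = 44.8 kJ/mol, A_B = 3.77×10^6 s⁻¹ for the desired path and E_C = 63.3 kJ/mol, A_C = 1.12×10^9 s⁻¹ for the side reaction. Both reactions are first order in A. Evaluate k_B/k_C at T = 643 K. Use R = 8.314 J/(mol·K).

With equal orders, S_{B/C} = k_B/k_C = (A_B/A_C)·exp[(E_C−E_B)/(RT)].
(E_C−E_B)/(RT) = (63.3−44.8)×10³/(8.314×643) = 18500/5346 = 3.461.
k_B/k_C = (3.77×10^6/1.12×10^9)·exp(3.461) = 0.003366 × 31.84 = 0.107.

0.107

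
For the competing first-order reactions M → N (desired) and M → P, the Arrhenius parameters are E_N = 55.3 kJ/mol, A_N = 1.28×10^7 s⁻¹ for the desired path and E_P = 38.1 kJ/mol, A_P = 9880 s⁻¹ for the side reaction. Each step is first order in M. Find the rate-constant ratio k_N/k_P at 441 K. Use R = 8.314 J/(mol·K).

11.9

Since both paths have the same order in M, the concentration cancels and S_{N/P} = k_N/k_P = (A_N/A_P)·exp[(E_P−E_N)/(RT)].
(E_P−E_N)/(RT) = (38.1−55.3)×10³/(8.314×441) = -17200/3666 = -4.691.
k_N/k_P = (1.28×10^7/9880)·exp(-4.691) = 1296 × 0.009176 = 11.9.
Since E_N > E_P, raising the temperature improves selectivity toward N.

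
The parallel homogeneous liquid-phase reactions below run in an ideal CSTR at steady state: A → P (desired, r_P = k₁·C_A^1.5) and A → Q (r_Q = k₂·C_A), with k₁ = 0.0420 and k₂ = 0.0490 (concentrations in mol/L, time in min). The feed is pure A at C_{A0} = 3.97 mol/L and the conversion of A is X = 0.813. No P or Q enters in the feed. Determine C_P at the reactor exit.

1.37 mol/L

Exit C_A = C_{A0}(1−X) = 3.97×0.187 = 0.7424 mol/L.
In a CSTR the entire volume is at exit conditions, so r_P = 0.0420×0.7424^1.5 = 0.02687 and r_Q = 0.0490×0.7424 = 0.03638.
Fraction of consumed A going to P: r_P/(r_P+r_Q) = 0.4248.
C_P = 0.4248·C_{A0}·X = 0.4248×3.97×0.813 = 1.37 mol/L.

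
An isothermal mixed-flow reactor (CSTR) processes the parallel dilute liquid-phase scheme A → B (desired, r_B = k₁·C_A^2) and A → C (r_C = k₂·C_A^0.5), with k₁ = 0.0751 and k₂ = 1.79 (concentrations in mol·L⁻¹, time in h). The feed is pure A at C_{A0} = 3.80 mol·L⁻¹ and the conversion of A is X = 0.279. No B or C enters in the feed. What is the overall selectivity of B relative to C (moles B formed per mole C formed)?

0.190

Exit C_A = C_{A0}(1−X) = 3.80×0.721 = 2.740 mol·L⁻¹.
A CSTR operates uniformly at the exit composition, giving r_B = 0.5637 and r_C = 2.963 (each k·C_A^n at C_A = 2.740).
Overall selectivity = C_B/C_C = r_Bτ/(r_Cτ) = r_B/r_C = 0.190.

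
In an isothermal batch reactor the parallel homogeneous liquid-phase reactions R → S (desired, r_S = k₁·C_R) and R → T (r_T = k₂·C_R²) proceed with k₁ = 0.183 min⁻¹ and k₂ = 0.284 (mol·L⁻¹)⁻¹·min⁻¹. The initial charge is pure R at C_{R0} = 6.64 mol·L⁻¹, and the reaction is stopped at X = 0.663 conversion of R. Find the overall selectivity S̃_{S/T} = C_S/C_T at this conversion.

0.157

C_R = C_{R0}(1−X) = 2.238 mol·L⁻¹.
Along a PFR/batch, dC_S/dC_R = −r_S/(r_S+r_T) = −k₁/(k₁+k₂·C_R).
Integrating from C_{R0} to C_R: C_S = (0.183/0.284)·ln[(0.183+0.284·6.64)/(0.183+0.284·2.24)] = 0.6444·ln(2.069/0.8185) = 0.5975 mol·L⁻¹.
C_T = (C_{R0}−C_R)−C_S = 3.805 mol·L⁻¹; S̃_{S/T} = 0.5975/3.805 = 0.157.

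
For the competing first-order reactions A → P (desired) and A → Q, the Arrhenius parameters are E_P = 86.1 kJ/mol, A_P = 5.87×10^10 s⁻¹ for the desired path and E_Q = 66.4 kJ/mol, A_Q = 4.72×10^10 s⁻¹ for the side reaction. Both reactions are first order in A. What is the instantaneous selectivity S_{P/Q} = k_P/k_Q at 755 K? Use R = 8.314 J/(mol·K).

0.0539

k_P/k_Q = (A_P/A_Q)·exp[−(E_P−E_Q)/(RT)] = (A_P/A_Q)·exp[(E_Q−E_P)/(RT)].
(E_Q−E_P)/(RT) = (66.4−86.1)×10³/(8.314×755) = -19700/6277 = -3.138.
k_P/k_Q = (5.87×10^10/4.72×10^10)·exp(-3.138) = 1.244 × 0.04335 = 0.0539.
Since E_P > E_Q, raising the temperature improves selectivity toward P.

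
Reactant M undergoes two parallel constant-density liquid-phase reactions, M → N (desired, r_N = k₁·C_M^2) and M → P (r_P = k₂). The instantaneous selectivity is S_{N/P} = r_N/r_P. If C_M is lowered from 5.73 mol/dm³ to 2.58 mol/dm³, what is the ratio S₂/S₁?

S_{N/P} = (k₁/k₂)·C_M^2, so S₂/S₁ = (C_{M,2}/C_{M,1})^2.
= (2.58/5.73)^2 = (0.4503)^2 = 0.203.
Selectivity toward N falls as C_M falls — high-concentration operation is favoured.

0.203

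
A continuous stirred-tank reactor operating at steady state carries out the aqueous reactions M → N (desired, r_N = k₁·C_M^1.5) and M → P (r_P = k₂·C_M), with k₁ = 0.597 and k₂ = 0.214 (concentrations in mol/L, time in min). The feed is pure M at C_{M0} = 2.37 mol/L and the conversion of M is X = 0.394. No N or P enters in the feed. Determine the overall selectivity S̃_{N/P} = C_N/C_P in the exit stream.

Exit C_M = C_{M0}(1−X) = 2.37×0.606 = 1.436 mol/L.
In a CSTR the entire volume is at exit conditions, so r_N = 0.597×1.436^1.5 = 1.028 and r_P = 0.214×1.436 = 0.3074.
Overall selectivity = C_N/C_P = r_Nτ/(r_Pτ) = r_N/r_P = 3.34.

3.34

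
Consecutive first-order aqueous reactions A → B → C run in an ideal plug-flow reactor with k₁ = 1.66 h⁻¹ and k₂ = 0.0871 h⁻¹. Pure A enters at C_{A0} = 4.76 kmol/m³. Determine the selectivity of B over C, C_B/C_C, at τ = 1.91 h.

7.81

Solving the coupled first-order balances gives C_B(τ) = [k₁/(k₂−k₁)]·C_{A0}·(e^(−k₁τ) − e^(−k₂τ)).
e^(−k₁τ) = e^(−1.66×1.91) = e^(−3.171) = 0.04198; e^(−k₂τ) = e^(−0.1664) = 0.8467.
C_B = 1.66×4.76/(0.0871−1.66) × (0.04198−0.8467) = (-5.024)×(-0.8048) = 4.043 kmol/m³.
C_A = C_{A0}e^(−k₁τ) = 0.1998 kmol/m³, so C_C = C_{A0}−C_A−C_B = 0.5174 kmol/m³; C_B/C_C = 7.81.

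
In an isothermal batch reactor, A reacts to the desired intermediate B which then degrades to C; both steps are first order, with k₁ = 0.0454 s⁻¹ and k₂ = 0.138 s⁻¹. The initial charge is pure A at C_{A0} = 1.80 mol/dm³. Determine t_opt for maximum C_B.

For first-order series the maximum of C_B occurs at t_opt = ln(k₂/k₁)/(k₂−k₁).
= ln(0.138/0.0454)/(0.138−0.0454) = ln(3.040)/0.09260 = 1.112/0.09260 = 12.0 s.

12.0 s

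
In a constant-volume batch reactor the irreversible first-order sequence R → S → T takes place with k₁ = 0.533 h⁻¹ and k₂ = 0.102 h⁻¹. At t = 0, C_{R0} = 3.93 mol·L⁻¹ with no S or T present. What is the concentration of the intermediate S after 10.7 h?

The intermediate concentration in a first-order A→B→C sequence is C_S = k₁C_{R0}(e^(−k₁t) − e^(−k₂t))/(k₂−k₁).
e^(−k₁t) = e^(−0.533×10.7) = e^(−5.703) = 0.003336; e^(−k₂t) = e^(−1.091) = 0.3357.
C_S = 0.533×3.93/(0.102−0.533) × (0.003336−0.3357) = (-4.860)×(-0.3324) = 1.616 mol·L⁻¹.

1.62 mol·L⁻¹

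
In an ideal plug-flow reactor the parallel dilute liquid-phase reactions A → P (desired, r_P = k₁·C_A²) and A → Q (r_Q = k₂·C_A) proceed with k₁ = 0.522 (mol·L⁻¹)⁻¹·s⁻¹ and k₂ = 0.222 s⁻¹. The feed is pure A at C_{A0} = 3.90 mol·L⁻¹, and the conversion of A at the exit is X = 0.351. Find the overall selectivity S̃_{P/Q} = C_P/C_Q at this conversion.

C_A = C_{A0}(1−X) = 2.531 mol·L⁻¹.
Along a PFR/batch, dC_Q/dC_A = −r_Q/(r_P+r_Q) = −k₂/(k₂+k₁·C_A).
Integrating from C_{A0} to C_A: C_Q = (0.222/0.522)·ln[(0.222+0.522·3.90)/(0.222+0.522·2.53)] = 0.4253·ln(2.258/1.543) = 0.1618 mol·L⁻¹.
Then C_P = (C_{A0}−C_A) − C_Q = 1.369 − 0.1618 = 1.207 mol·L⁻¹.
S̃_{P/Q} = C_P/C_Q = 1.207/0.1618 = 7.46.

7.46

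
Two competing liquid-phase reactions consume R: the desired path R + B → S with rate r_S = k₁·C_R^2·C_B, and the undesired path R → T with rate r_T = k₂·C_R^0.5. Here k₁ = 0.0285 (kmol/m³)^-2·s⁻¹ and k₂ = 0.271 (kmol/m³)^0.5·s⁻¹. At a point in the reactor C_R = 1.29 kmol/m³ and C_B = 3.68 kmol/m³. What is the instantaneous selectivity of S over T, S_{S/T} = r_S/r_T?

S_{S/T} = r_S/r_T = (k₁·C_R^2·C_B)/(k₂·C_R^0.5) = (k₁/k₂)·C_R^1.5·C_B.
= (0.0285×1.290^2×3.680) / (0.271×1.290^0.5) = 0.1745/0.3078 = 0.567.

0.567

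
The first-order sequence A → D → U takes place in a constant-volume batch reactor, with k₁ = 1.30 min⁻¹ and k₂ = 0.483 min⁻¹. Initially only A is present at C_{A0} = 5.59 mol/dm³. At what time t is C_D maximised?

The intermediate peaks when r₁ = r₂, i.e. k₁e^(−k₁t) = k₂e^(−k₂t), giving t_opt = ln(k₂/k₁)/(k₂−k₁).
= ln(0.483/1.30)/(0.483−1.30) = ln(0.3715)/-0.8170 = -0.9901/-0.8170 = 1.21 min.

1.21 min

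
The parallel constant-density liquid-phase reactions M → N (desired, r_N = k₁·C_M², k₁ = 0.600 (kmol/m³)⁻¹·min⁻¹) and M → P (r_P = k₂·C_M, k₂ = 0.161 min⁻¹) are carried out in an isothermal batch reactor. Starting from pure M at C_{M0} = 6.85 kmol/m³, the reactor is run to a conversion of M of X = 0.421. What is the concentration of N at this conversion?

2.74 kmol/m³

C_M = C_{M0}(1−X) = 3.966 kmol/m³.
Along a PFR/batch, dC_P/dC_M = −r_P/(r_N+r_P) = −k₂/(k₂+k₁·C_M).
Integrating from C_{M0} to C_M: C_P = (0.161/0.600)·ln[(0.161+0.600·6.85)/(0.161+0.600·3.97)] = 0.2683·ln(4.271/2.541) = 0.1394 kmol/m³.
Then C_N = (C_{M0}−C_M) − C_P = 2.884 − 0.1394 = 2.744 kmol/m³.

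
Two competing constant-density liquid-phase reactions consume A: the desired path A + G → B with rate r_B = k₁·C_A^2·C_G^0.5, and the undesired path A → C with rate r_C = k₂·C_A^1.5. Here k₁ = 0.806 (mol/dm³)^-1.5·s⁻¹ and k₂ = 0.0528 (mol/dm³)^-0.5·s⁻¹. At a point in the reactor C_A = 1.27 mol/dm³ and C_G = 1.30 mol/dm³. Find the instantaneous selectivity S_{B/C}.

S_{B/C} = r_B/r_C = (k₁·C_A^2·C_G^0.5)/(k₂·C_A^1.5) = (k₁/k₂)·C_A^0.5·C_G^0.5.
= (0.806×1.270^2×1.300^0.5) / (0.0528×1.270^1.5) = 1.482/0.07557 = 19.6.

19.6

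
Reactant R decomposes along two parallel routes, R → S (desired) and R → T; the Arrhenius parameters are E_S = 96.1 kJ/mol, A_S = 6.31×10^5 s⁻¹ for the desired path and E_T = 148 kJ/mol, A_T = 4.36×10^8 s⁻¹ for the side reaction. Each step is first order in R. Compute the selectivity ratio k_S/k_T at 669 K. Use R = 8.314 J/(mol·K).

Since both paths have the same order in R, the concentration cancels and S_{S/T} = k_S/k_T = (A_S/A_T)·exp[(E_T−E_S)/(RT)].
(E_T−E_S)/(RT) = (148−96.1)×10³/(8.314×669) = 51900/5562 = 9.331.
k_S/k_T = (6.31×10^5/4.36×10^8)·exp(9.331) = 0.001447 × 11283 = 16.3.

16.3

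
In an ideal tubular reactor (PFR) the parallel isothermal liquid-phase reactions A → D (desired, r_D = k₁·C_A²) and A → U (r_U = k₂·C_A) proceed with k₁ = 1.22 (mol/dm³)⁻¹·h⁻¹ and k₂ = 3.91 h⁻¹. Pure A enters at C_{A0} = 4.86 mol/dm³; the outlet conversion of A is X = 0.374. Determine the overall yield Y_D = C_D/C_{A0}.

C_A = C_{A0}(1−X) = 3.042 mol/dm³.
Along a PFR/batch, dC_U/dC_A = −r_U/(r_D+r_U) = −k₂/(k₂+k₁·C_A).
Integrating from C_{A0} to C_A: C_U = (3.91/1.22)·ln[(3.91+1.22·4.86)/(3.91+1.22·3.04)] = 3.205·ln(9.839/7.622) = 0.8185 mol/dm³.
Then C_D = (C_{A0}−C_A) − C_U = 1.818 − 0.8185 = 0.9992 mol/dm³.
Y_D = C_D/C_{A0} = 0.9992/4.86 = 0.206.

0.206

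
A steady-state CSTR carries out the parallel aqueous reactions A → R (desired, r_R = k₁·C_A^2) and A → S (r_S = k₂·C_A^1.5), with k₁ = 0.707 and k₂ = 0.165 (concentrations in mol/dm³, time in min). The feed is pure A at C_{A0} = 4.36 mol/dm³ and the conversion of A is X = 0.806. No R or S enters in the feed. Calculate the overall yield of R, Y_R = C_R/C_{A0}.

Exit C_A = C_{A0}(1−X) = 4.36×0.194 = 0.8458 mol/dm³.
A CSTR operates uniformly at the exit composition, giving r_R = 0.5058 and r_S = 0.1284 (each k·C_A^n at C_A = 0.8458).
Fraction of consumed A going to R: r_R/(r_R+r_S) = 0.7976.
C_R = 0.7976·C_{A0}·X = 0.7976×4.36×0.806 = 2.80 mol/dm³; Y_R = C_R/C_{A0} = 0.643.

0.643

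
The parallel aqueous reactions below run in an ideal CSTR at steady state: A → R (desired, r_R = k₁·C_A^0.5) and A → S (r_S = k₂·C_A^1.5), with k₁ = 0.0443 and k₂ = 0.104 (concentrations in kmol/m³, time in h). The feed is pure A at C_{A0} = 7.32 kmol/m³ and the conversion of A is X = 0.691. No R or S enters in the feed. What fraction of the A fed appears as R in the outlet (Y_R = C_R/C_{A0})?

0.110

Exit C_A = C_{A0}(1−X) = 7.32×0.309 = 2.262 kmol/m³.
Rates in a CSTR are evaluated at the outlet concentration: r_R = 0.0443×2.262^0.5 = 0.06663, r_S = 0.104×2.262^1.5 = 0.3538.
Fraction of consumed A going to R: r_R/(r_R+r_S) = 0.1585.
C_R = 0.1585·C_{A0}·X = 0.1585×7.32×0.691 = 0.802 kmol/m³; Y_R = C_R/C_{A0} = 0.110.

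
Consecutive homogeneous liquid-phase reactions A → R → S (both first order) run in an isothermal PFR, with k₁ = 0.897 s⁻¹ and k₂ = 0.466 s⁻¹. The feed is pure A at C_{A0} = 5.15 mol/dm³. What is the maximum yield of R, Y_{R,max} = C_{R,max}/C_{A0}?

Evaluating C_R at τ_opt = ln(k₂/k₁)/(k₂−k₁) gives C_{R,max}/C_{A0} = (k₁/k₂)^[k₂/(k₂−k₁)].
= (0.897/0.466)^(0.466/(0.466−0.897)) = (1.925)^(-1.081) = 0.4926.

0.493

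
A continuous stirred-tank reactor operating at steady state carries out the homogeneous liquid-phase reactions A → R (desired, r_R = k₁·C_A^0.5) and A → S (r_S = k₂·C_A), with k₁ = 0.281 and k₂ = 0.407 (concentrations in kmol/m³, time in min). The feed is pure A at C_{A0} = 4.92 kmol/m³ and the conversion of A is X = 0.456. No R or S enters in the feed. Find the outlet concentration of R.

Exit C_A = C_{A0}(1−X) = 4.92×0.544 = 2.676 kmol/m³.
In a CSTR the entire volume is at exit conditions, so r_R = 0.281×2.676^0.5 = 0.4597 and r_S = 0.407×2.676 = 1.089.
Fraction of consumed A going to R: r_R/(r_R+r_S) = 0.2968.
C_R = 0.2968·C_{A0}·X = 0.2968×4.92×0.456 = 0.666 kmol/m³.

0.666 kmol/m³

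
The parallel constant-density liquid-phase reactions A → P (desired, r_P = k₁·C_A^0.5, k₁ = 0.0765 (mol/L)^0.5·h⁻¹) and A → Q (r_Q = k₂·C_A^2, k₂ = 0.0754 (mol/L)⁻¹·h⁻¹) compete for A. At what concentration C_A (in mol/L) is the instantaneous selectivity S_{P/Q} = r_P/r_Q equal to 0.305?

S_{P/Q} = (k₁/k₂)·C_A^-1.5 ⇒ C_A = (S·k₂/k₁)^(1/(-1.5)).
= (0.305×0.0754/0.0765)^(-0.6667) = (0.3006)^(-0.6667) = 2.23 mol/L.

2.23 mol/L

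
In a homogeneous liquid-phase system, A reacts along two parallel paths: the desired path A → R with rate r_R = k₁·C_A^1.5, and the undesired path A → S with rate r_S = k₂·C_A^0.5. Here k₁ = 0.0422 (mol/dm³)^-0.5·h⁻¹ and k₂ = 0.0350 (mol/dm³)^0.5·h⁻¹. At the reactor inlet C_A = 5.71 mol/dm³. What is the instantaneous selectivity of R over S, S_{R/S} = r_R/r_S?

6.88

S_{R/S} = r_R/r_S = (k₁·C_A^1.5)/(k₂·C_A^0.5) = (k₁/k₂)·C_A.
= (0.0422×5.710^1.5) / (0.0350×5.710^0.5) = 0.5758/0.08363 = 6.88.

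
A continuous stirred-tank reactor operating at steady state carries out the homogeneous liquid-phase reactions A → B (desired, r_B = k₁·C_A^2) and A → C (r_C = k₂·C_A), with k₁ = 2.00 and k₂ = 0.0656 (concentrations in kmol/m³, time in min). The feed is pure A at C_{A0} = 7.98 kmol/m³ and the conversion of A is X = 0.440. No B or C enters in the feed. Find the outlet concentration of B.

3.49 kmol/m³

Exit C_A = C_{A0}(1−X) = 7.98×0.560 = 4.469 kmol/m³.
A CSTR operates uniformly at the exit composition, giving r_B = 39.94 and r_C = 0.2932 (each k·C_A^n at C_A = 4.469).
Fraction of consumed A going to B: r_B/(r_B+r_C) = 0.9927.
C_B = 0.9927·C_{A0}·X = 0.9927×7.98×0.440 = 3.49 kmol/m³.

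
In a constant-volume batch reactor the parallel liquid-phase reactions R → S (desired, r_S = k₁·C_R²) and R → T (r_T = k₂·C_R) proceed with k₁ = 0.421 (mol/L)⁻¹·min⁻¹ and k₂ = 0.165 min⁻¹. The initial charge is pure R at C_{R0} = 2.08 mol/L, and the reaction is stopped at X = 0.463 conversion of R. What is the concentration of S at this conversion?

0.770 mol/L

C_R = C_{R0}(1−X) = 1.117 mol/L.
Along a PFR/batch, dC_T/dC_R = −r_T/(r_S+r_T) = −k₂/(k₂+k₁·C_R).
Integrating from C_{R0} to C_R: C_T = (0.165/0.421)·ln[(0.165+0.421·2.08)/(0.165+0.421·1.12)] = 0.3919·ln(1.041/0.6352) = 0.1935 mol/L.
Then C_S = (C_{R0}−C_R) − C_T = 0.9630 − 0.1935 = 0.7696 mol/L.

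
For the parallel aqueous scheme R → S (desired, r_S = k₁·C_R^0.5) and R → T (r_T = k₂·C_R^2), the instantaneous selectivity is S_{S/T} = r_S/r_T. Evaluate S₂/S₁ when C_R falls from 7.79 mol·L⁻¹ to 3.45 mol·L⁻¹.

S_{S/T} = (k₁/k₂)·C_R^-1.5, so S₂/S₁ = (C_{R,2}/C_{R,1})^-1.5.
= (3.45/7.79)^(-1.5) = (0.4429)^(-1.5) = 3.39.
Selectivity toward S rises as C_R falls — low-concentration operation is favoured.

3.39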